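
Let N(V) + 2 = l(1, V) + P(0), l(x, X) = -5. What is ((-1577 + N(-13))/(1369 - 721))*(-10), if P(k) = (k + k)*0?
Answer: 220/9 ≈ 24.444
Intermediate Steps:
P(k) = 0 (P(k) = (2*k)*0 = 0)
N(V) = -7 (N(V) = -2 + (-5 + 0) = -2 - 5 = -7)
((-1577 + N(-13))/(1369 - 721))*(-10) = ((-1577 - 7)/(1369 - 721))*(-10) = -1584/648*(-10) = -1584*1/648*(-10) = -22/9*(-10) = 220/9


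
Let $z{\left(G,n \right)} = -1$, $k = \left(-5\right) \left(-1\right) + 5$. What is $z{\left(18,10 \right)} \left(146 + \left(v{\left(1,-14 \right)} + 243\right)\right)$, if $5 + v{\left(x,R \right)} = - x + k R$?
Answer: $-243$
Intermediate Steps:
$k = 10$ ($k = 5 + 5 = 10$)
$v{\left(x,R \right)} = -5 - x + 10 R$ ($v{\left(x,R \right)} = -5 + \left(- x + 10 R\right) = -5 - x + 10 R$)
$z{\left(18,10 \right)} \left(146 + \left(v{\left(1,-14 \right)} + 243\right)\right) = - (146 + \left(\left(-5 - 1 + 10 \left(-14\right)\right) + 243\right)) = - (146 + \left(\left(-5 - 1 - 140\right) + 243\right)) = - (146 + \left(-146 + 243\right)) = - (146 + 97) = \left(-1\right) 243 = -243$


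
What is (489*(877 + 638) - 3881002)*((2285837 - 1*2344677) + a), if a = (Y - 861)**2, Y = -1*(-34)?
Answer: -1962883849863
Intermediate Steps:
Y = 34
a = 683929 (a = (34 - 861)**2 = (-827)**2 = 683929)
(489*(877 + 638) - 3881002)*((2285837 - 1*2344677) + a) = (489*(877 + 638) - 3881002)*((2285837 - 1*2344677) + 683929) = (489*1515 - 3881002)*((2285837 - 2344677) + 683929) = (740835 - 3881002)*(-58840 + 683929) = -3140167*625089 = -1962883849863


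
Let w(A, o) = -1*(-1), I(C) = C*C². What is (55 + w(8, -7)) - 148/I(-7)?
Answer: 19356/343 ≈ 56.431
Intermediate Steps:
I(C) = C³
w(A, o) = 1
(55 + w(8, -7)) - 148/I(-7) = (55 + 1) - 148/(-7)³ = 56 - 148/(-343) = 56 - 1/343*(-148) = 56 + 148/343 = 19356/343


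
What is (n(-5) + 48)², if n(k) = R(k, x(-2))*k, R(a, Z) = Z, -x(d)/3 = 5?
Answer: 15129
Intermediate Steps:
x(d) = -15 (x(d) = -3*5 = -15)
n(k) = -15*k
(n(-5) + 48)² = (-15*(-5) + 48)² = (75 + 48)² = 123² = 15129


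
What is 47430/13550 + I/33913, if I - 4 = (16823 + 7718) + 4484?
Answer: 18198514/4177465 ≈ 4.3564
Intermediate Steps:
I = 29029 (I = 4 + ((16823 + 7718) + 4484) = 4 + (24541 + 4484) = 4 + 29025 = 29029)
47430/13550 + I/33913 = 47430/13550 + 29029/33913 = 47430*(1/13550) + 29029*(1/33913) = 4743/1355 + 2639/3083 = 18198514/4177465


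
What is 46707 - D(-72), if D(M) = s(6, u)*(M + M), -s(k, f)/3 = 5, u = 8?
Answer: 44547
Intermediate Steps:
s(k, f) = -15 (s(k, f) = -3*5 = -15)
D(M) = -30*M (D(M) = -15*(M + M) = -30*M)
46707 - D(-72) = 46707 - (-30)*(-72) = 46707 - 1*2160 = 46707 - 2160 = 44547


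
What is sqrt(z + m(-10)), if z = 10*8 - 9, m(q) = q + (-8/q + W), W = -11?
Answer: sqrt(1270)/5 ≈ 7.1274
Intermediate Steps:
m(q) = -11 + q - 8/q (m(q) = q + (-8/q - 11) = q + (-11 - 8/q) = -11 + q - 8/q)
z = 71 (z = 80 - 9 = 71)
sqrt(z + m(-10)) = sqrt(71 + (-11 - 10 - 8/(-10))) = sqrt(71 + (-11 - 10 - 8*(-1/10))) = sqrt(71 + (-11 - 10 + 4/5)) = sqrt(71 - 101/5) = sqrt(254/5) = sqrt(1270)/5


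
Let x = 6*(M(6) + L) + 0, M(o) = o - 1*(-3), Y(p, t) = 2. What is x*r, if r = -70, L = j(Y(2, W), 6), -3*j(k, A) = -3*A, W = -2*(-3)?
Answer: -6300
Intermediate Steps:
W = 6
j(k, A) = A (j(k, A) = -(-1)*A = A)
L = 6
M(o) = 3 + o (M(o) = o + 3 = 3 + o)
x = 90 (x = 6*((3 + 6) + 6) + 0 = 6*(9 + 6) + 0 = 6*15 + 0 = 90 + 0 = 90)
x*r = 90*(-70) = -6300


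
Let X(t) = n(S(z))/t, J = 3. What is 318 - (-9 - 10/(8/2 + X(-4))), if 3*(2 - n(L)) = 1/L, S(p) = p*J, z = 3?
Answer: 125013/379 ≈ 329.85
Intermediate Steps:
S(p) = 3*p (S(p) = p*3 = 3*p)
n(L) = 2 - 1/(3*L)
X(t) = 53/(27*t) (X(t) = (2 - 1/(3*(3*3)))/t = (2 - ⅓/9)/t = (2 - ⅓*⅑)/t = (2 - 1/27)/t = 53/(27*t))
318 - (-9 - 10/(8/2 + X(-4))) = 318 - (-9 - 10/(8/2 + (53/27)/(-4))) = 318 - (-9 - 10/(8*(½) + (53/27)*(-¼))) = 318 - (-9 - 10/(4 - 53/108)) = 318 - (-9 - 10/(379/108)) = 318 - (-9 + (108/379)*(-10)) = 318 - (-9 - 1080/379) = 318 - 1*(-4491/379) = 318 + 4491/379 = 125013/379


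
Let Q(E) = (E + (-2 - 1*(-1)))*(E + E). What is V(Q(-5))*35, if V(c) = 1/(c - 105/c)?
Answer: 140/233 ≈ 0.60086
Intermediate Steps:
Q(E) = 2*E*(-1 + E) (Q(E) = (E + (-2 + 1))*(2*E) = (E - 1)*(2*E) = (-1 + E)*(2*E) = 2*E*(-1 + E))
V(Q(-5))*35 = ((2*(-5)*(-1 - 5))/(-105 + (2*(-5)*(-1 - 5))²))*35 = ((2*(-5)*(-6))/(-105 + (2*(-5)*(-6))²))*35 = (60/(-105 + 60²))*35 = (60/(-105 + 3600))*35 = (60/3495)*35 = (60*(1/3495))*35 = (4/233)*35 = 140/233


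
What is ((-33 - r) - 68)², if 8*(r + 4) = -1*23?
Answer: 567009/64 ≈ 8859.5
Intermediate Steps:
r = -55/8 (r = -4 + (-1*23)/8 = -4 + (⅛)*(-23) = -4 - 23/8 = -55/8 ≈ -6.8750)
((-33 - r) - 68)² = ((-33 - 1*(-55/8)) - 68)² = ((-33 + 55/8) - 68)² = (-209/8 - 68)² = (-753/8)² = 567009/64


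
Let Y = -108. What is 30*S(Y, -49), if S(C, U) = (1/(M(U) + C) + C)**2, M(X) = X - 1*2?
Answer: 2949119290/8427 ≈ 3.4996e+5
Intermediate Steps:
M(X) = -2 + X (M(X) = X - 2 = -2 + X)
S(C, U) = (C + 1/(-2 + C + U))**2 (S(C, U) = (1/((-2 + U) + C) + C)**2 = (1/(-2 + C + U) + C)**2 = (C + 1/(-2 + C + U))**2)
30*S(Y, -49) = 30*((1 + (-108)**2 - 108*(-2 - 49))**2/(-2 - 108 - 49)**2) = 30*((1 + 11664 - 108*(-51))**2/(-159)**2) = 30*((1 + 11664 + 5508)**2*(1/25281)) = 30*(17173**2*(1/25281)) = 30*(294911929*(1/25281)) = 30*(294911929/25281) = 2949119290/8427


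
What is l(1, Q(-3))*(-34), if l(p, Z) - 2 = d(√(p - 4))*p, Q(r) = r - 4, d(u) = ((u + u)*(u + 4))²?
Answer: 5236 + 3264*I*√3 ≈ 5236.0 + 5653.4*I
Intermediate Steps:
d(u) = 4*u²*(4 + u)² (d(u) = ((2*u)*(4 + u))² = (2*u*(4 + u))² = 4*u²*(4 + u)²)
Q(r) = -4 + r
l(p, Z) = 2 + 4*p*(4 + √(-4 + p))²*(-4 + p) (l(p, Z) = 2 + (4*(√(p - 4))²*(4 + √(p - 4))²)*p = 2 + (4*(√(-4 + p))²*(4 + √(-4 + p))²)*p = 2 + (4*(-4 + p)*(4 + √(-4 + p))²)*p = 2 + (4*(4 + √(-4 + p))²*(-4 + p))*p = 2 + 4*p*(4 + √(-4 + p))²*(-4 + p))
l(1, Q(-3))*(-34) = (2 + 4*1*(4 + √(-4 + 1))²*(-4 + 1))*(-34) = (2 + 4*1*(4 + √(-3))²*(-3))*(-34) = (2 + 4*1*(4 + I*√3)²*(-3))*(-34) = (2 - 12*(4 + I*√3)²)*(-34) = -68 + 408*(4 + I*√3)²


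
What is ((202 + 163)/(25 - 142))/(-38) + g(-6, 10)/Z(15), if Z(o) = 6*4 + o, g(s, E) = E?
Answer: 1505/4446 ≈ 0.33851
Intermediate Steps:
Z(o) = 24 + o
((202 + 163)/(25 - 142))/(-38) + g(-6, 10)/Z(15) = ((202 + 163)/(25 - 142))/(-38) + 10/(24 + 15) = (365/(-117))*(-1/38) + 10/39 = (365*(-1/117))*(-1/38) + 10*(1/39) = -365/117*(-1/38) + 10/39 = 365/4446 + 10/39 = 1505/4446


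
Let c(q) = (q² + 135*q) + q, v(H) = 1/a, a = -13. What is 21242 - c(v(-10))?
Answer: 3591665/169 ≈ 21252.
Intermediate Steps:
v(H) = -1/13 (v(H) = 1/(-13) = -1/13)
c(q) = q² + 136*q
21242 - c(v(-10)) = 21242 - (-1)*(136 - 1/13)/13 = 21242 - (-1)*1767/(13*13) = 21242 - 1*(-1767/169) = 21242 + 1767/169 = 3591665/169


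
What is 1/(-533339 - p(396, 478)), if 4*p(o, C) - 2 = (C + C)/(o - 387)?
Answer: -18/9600589 ≈ -1.8749e-6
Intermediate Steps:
p(o, C) = 1/2 + C/(2*(-387 + o)) (p(o, C) = 1/2 + ((C + C)/(o - 387))/4 = 1/2 + ((2*C)/(-387 + o))/4 = 1/2 + (2*C/(-387 + o))/4 = 1/2 + C/(2*(-387 + o)))
1/(-533339 - p(396, 478)) = 1/(-533339 - (-387 + 478 + 396)/(2*(-387 + 396))) = 1/(-533339 - 487/(2*9)) = 1/(-533339 - 1*487/18) = 1/(-533339 - 487/18) = 1/(-9600589/18) = -18/9600589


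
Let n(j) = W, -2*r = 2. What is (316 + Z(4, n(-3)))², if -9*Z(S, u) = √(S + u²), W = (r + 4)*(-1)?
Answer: (2844 - √13)²/81 ≈ 99603.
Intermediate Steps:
r = -1 (r = -½*2 = -1)
W = -3 (W = (-1 + 4)*(-1) = 3*(-1) = -3)
n(j) = -3
Z(S, u) = -√(S + u²)/9
(316 + Z(4, n(-3)))² = (316 - √(4 + (-3)²)/9)² = (316 - √(4 + 9)/9)² = (316 - √13/9)²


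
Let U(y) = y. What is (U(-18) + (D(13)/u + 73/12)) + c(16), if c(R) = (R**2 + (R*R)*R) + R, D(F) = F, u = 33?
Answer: 191685/44 ≈ 4356.5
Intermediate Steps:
c(R) = R + R**2 + R**3 (c(R) = (R**2 + R**2*R) + R = (R**2 + R**3) + R = R + R**2 + R**3)
(U(-18) + (D(13)/u + 73/12)) + c(16) = (-18 + (13/33 + 73/12)) + 16*(1 + 16 + 16**2) = (-18 + (13*(1/33) + 73*(1/12))) + 16*(1 + 16 + 256) = (-18 + (13/33 + 73/12)) + 16*273 = (-18 + 285/44) + 4368 = -507/44 + 4368 = 191685/44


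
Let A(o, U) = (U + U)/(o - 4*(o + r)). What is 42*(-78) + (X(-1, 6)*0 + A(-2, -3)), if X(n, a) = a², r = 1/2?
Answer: -6555/2 ≈ -3277.5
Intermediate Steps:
r = ½ ≈ 0.50000
A(o, U) = 2*U/(-2 - 3*o) (A(o, U) = (U + U)/(o - 4*(o + ½)) = (2*U)/(o - 4*(½ + o)) = (2*U)/(o + (-2 - 4*o)) = (2*U)/(-2 - 3*o) = 2*U/(-2 - 3*o))
42*(-78) + (X(-1, 6)*0 + A(-2, -3)) = 42*(-78) + (6²*0 - 2*(-3)/(2 + 3*(-2))) = -3276 + (36*0 - 2*(-3)/(2 - 6)) = -3276 + (0 - 2*(-3)/(-4)) = -3276 + (0 - 2*(-3)*(-¼)) = -3276 + (0 - 3/2) = -3276 - 3/2 = -6555/2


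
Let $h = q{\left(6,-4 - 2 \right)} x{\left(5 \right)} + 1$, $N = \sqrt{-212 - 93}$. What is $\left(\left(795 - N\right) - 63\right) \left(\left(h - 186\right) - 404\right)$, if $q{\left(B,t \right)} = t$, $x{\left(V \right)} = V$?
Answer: $-453108 + 619 i \sqrt{305} \approx -4.5311 \cdot 10^{5} + 10810.0 i$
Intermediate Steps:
$N = i \sqrt{305}$ ($N = \sqrt{-305} = i \sqrt{305} \approx 17.464 i$)
$h = -29$ ($h = \left(-4 - 2\right) 5 + 1 = \left(-6\right) 5 + 1 = -30 + 1 = -29$)
$\left(\left(795 - N\right) - 63\right) \left(\left(h - 186\right) - 404\right) = \left(\left(795 - i \sqrt{305}\right) - 63\right) \left(\left(-29 - 186\right) - 404\right) = \left(\left(795 - i \sqrt{305}\right) - 63\right) \left(-215 - 404\right) = \left(732 - i \sqrt{305}\right) \left(-619\right) = -453108 + 619 i \sqrt{305}$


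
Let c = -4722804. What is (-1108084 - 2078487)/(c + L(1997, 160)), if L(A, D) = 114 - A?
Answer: 3186571/4724687 ≈ 0.67445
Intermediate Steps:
(-1108084 - 2078487)/(c + L(1997, 160)) = (-1108084 - 2078487)/(-4722804 + (114 - 1*1997)) = -3186571/(-4722804 + (114 - 1997)) = -3186571/(-4722804 - 1883) = -3186571/(-4724687) = -3186571*(-1/4724687) = 3186571/4724687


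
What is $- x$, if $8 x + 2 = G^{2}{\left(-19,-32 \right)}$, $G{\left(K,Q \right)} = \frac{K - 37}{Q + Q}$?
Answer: $\frac{79}{512} \approx 0.1543$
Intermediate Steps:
$G{\left(K,Q \right)} = \frac{-37 + K}{2 Q}$
$x = - \frac{79}{512}$ ($x = - \frac{1}{4} + \frac{\left(\frac{-37 - 19}{2 \left(-32\right)}\right)^{2}}{8} = - \frac{1}{4} + \frac{\left(\frac{1}{2} \left(- \frac{1}{32}\right) \left(-56\right)\right)^{2}}{8} = - \frac{1}{4} + \frac{\left(\frac{7}{8}\right)^{2}}{8} = - \frac{1}{4} + \frac{1}{8} \cdot \frac{49}{64} = - \frac{1}{4} + \frac{49}{512} = - \frac{79}{512} \approx -0.1543$)
$- x = \left(-1\right) \left(- \frac{79}{512}\right) = \frac{79}{512}$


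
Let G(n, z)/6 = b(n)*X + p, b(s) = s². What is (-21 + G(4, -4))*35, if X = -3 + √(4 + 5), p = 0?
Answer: -735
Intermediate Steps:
X = 0 (X = -3 + √9 = -3 + 3 = 0)
G(n, z) = 0 (G(n, z) = 6*(n²*0 + 0) = 6*(0 + 0) = 6*0 = 0)
(-21 + G(4, -4))*35 = (-21 + 0)*35 = -21*35 = -735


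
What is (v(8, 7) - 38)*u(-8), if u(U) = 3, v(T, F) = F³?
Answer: 915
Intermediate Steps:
(v(8, 7) - 38)*u(-8) = (7³ - 38)*3 = (343 - 38)*3 = 305*3 = 915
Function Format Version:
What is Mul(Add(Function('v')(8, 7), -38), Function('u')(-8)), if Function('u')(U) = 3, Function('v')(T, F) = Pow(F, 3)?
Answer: 915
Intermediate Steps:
Mul(Add(Function('v')(8, 7), -38), Function('u')(-8)) = Mul(Add(Pow(7, 3), -38), 3) = Mul(Add(343, -38), 3) = Mul(305, 3) = 915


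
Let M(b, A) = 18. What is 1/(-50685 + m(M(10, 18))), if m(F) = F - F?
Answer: -1/50685 ≈ -1.9730e-5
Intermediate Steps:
m(F) = 0
1/(-50685 + m(M(10, 18))) = 1/(-50685 + 0) = 1/(-50685) = -1/50685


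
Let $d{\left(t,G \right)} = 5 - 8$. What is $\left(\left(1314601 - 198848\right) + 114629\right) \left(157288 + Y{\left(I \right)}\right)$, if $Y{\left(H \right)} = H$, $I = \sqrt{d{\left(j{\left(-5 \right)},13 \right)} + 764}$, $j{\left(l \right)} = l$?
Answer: $193524324016 + 1230382 \sqrt{761} \approx 1.9356 \cdot 10^{11}$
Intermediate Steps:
$d{\left(t,G \right)} = -3$ ($d{\left(t,G \right)} = 5 - 8 = -3$)
$I = \sqrt{761}$ ($I = \sqrt{-3 + 764} = \sqrt{761} \approx 27.586$)
$\left(\left(1314601 - 198848\right) + 114629\right) \left(157288 + Y{\left(I \right)}\right) = \left(\left(1314601 - 198848\right) + 114629\right) \left(157288 + \sqrt{761}\right) = \left(1115753 + 114629\right) \left(157288 + \sqrt{761}\right) = 1230382 \left(157288 + \sqrt{761}\right) = 193524324016 + 1230382 \sqrt{761}$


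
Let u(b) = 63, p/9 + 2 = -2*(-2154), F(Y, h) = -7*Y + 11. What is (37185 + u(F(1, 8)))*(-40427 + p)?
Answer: -62315904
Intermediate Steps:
F(Y, h) = 11 - 7*Y
p = 38754 (p = -18 + 9*(-2*(-2154)) = -18 + 9*4308 = -18 + 38772 = 38754)
(37185 + u(F(1, 8)))*(-40427 + p) = (37185 + 63)*(-40427 + 38754) = 37248*(-1673) = -62315904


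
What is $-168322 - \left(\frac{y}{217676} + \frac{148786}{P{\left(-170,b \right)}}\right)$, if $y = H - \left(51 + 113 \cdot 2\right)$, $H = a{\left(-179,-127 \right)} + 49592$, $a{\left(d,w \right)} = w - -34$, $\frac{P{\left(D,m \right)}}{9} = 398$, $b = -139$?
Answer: $- \frac{32818956099911}{194928858} \approx -1.6836 \cdot 10^{5}$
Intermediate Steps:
$P{\left(D,m \right)} = 3582$ ($P{\left(D,m \right)} = 9 \cdot 398 = 3582$)
$a{\left(d,w \right)} = 34 + w$ ($a{\left(d,w \right)} = w + 34 = 34 + w$)
$H = 49499$ ($H = \left(34 - 127\right) + 49592 = -93 + 49592 = 49499$)
$y = 49222$ ($y = 49499 - \left(51 + 113 \cdot 2\right) = 49499 - \left(51 + 226\right) = 49499 - 277 = 49222$)
$-168322 - \left(\frac{y}{217676} + \frac{148786}{P{\left(-170,b \right)}}\right) = -168322 - \left(\frac{49222}{217676} + \frac{148786}{3582}\right) = -168322 - \left(49222 \cdot \frac{1}{217676} + 148786 \cdot \frac{1}{3582}\right) = -168322 - \left(\frac{24611}{108838} + \frac{74393}{1791}\right) = -168322 - \frac{8140863635}{194928858} = - \frac{32818956099911}{194928858}$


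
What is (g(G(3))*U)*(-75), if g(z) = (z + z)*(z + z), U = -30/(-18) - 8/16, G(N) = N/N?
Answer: -350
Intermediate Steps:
G(N) = 1
U = 7/6 (U = -30*(-1/18) - 8*1/16 = 5/3 - ½ = 7/6 ≈ 1.1667)
g(z) = 4*z² (g(z) = (2*z)*(2*z) = 4*z²)
(g(G(3))*U)*(-75) = ((4*1²)*(7/6))*(-75) = ((4*1)*(7/6))*(-75) = (4*(7/6))*(-75) = (14/3)*(-75) = -350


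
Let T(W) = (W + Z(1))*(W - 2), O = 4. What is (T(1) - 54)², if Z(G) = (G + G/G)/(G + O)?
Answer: 76729/25 ≈ 3069.2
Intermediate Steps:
Z(G) = (1 + G)/(4 + G) (Z(G) = (G + G/G)/(G + 4) = (G + 1)/(4 + G) = (1 + G)/(4 + G))
T(W) = (-2 + W)*(⅖ + W) (T(W) = (W + (1 + 1)/(4 + 1))*(W - 2) = (W + 2/5)*(-2 + W) = (W + (⅕)*2)*(-2 + W) = (W + ⅖)*(-2 + W) = (⅖ + W)*(-2 + W) = (-2 + W)*(⅖ + W))
(T(1) - 54)² = ((-⅘ + 1² - 8/5*1) - 54)² = ((-⅘ + 1 - 8/5) - 54)² = (-7/5 - 54)² = (-277/5)² = 76729/25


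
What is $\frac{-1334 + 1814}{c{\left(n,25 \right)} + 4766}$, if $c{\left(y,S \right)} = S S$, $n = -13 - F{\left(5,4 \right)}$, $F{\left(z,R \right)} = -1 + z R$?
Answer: $\frac{160}{1797} \approx 0.089037$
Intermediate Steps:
$F{\left(z,R \right)} = -1 + R z$
$n = -32$ ($n = -13 - \left(-1 + 4 \cdot 5\right) = -13 - \left(-1 + 20\right) = -13 - 19 = -32$)
$c{\left(y,S \right)} = S^{2}$
$\frac{-1334 + 1814}{c{\left(n,25 \right)} + 4766} = \frac{-1334 + 1814}{25^{2} + 4766} = \frac{480}{625 + 4766} = \frac{480}{5391} = 480 \cdot \frac{1}{5391} = \frac{160}{1797}$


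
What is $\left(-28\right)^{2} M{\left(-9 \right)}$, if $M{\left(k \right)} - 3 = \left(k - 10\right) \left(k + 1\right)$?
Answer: $121520$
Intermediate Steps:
$M{\left(k \right)} = 3 + \left(1 + k\right) \left(-10 + k\right)$ ($M{\left(k \right)} = 3 + \left(k - 10\right) \left(k + 1\right) = 3 + \left(-10 + k\right) \left(1 + k\right) = 3 + \left(1 + k\right) \left(-10 + k\right)$)
$\left(-28\right)^{2} M{\left(-9 \right)} = \left(-28\right)^{2} \left(-7 + \left(-9\right)^{2} - -81\right) = 784 \left(-7 + 81 + 81\right) = 784 \cdot 155 = 121520$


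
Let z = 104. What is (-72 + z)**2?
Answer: 1024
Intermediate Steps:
(-72 + z)**2 = (-72 + 104)**2 = 32**2 = 1024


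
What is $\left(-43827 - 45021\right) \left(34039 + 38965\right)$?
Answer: $-6486259392$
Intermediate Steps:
$\left(-43827 - 45021\right) \left(34039 + 38965\right) = \left(-88848\right) 73004 = -6486259392$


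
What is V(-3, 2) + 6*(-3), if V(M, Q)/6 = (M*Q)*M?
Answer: 90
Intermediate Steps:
V(M, Q) = 6*Q*M² (V(M, Q) = 6*((M*Q)*M) = 6*(Q*M²) = 6*Q*M²)
V(-3, 2) + 6*(-3) = 6*2*(-3)² + 6*(-3) = 6*2*9 - 18 = 108 - 18 = 90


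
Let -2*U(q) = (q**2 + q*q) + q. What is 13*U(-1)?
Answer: -13/2 ≈ -6.5000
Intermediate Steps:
U(q) = -q**2 - q/2 (U(q) = -((q**2 + q*q) + q)/2 = -((q**2 + q**2) + q)/2 = -(2*q**2 + q)/2 = -(q + 2*q**2)/2 = -q**2 - q/2)
13*U(-1) = 13*(-1*(-1)*(1/2 - 1)) = 13*(-1*(-1)*(-1/2)) = 13*(-1/2) = -13/2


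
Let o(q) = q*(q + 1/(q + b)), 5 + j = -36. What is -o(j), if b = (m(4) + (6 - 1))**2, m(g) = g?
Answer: -67199/40 ≈ -1680.0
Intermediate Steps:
j = -41 (j = -5 - 36 = -41)
b = 81 (b = (4 + (6 - 1))**2 = (4 + 5)**2 = 9**2 = 81)
o(q) = q*(q + 1/(81 + q)) (o(q) = q*(q + 1/(q + 81)) = q*(q + 1/(81 + q)))
-o(j) = -(-41)*(1 + (-41)**2 + 81*(-41))/(81 - 41) = -(-41)*(1 + 1681 - 3321)/40 = -(-41)*(-1639)/40 = -1*67199/40 = -67199/40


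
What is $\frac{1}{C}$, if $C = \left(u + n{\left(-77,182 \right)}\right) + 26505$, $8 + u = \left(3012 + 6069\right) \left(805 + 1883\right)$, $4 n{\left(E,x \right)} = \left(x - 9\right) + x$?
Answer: $\frac{4}{97745255} \approx 4.0923 \cdot 10^{-8}$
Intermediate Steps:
$n{\left(E,x \right)} = - \frac{9}{4} + \frac{x}{2}$ ($n{\left(E,x \right)} = \frac{\left(x - 9\right) + x}{4} = \frac{\left(-9 + x\right) + x}{4} = \frac{-9 + 2 x}{4} = - \frac{9}{4} + \frac{x}{2}$)
$u = 24409720$ ($u = -8 + \left(3012 + 6069\right) \left(805 + 1883\right) = -8 + 9081 \cdot 2688 = -8 + 24409728 = 24409720$)
$C = \frac{97745255}{4}$ ($C = \left(24409720 + \left(- \frac{9}{4} + \frac{1}{2} \cdot 182\right)\right) + 26505 = \left(24409720 + \left(- \frac{9}{4} + 91\right)\right) + 26505 = \left(24409720 + \frac{355}{4}\right) + 26505 = \frac{97639235}{4} + 26505 = \frac{97745255}{4} \approx 2.4436 \cdot 10^{7}$)
$\frac{1}{C} = \frac{1}{\frac{97745255}{4}} = \frac{4}{97745255}$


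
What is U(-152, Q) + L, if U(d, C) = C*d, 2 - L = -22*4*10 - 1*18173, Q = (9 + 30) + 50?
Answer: 5527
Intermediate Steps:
Q = 89 (Q = 39 + 50 = 89)
L = 19055 (L = 2 - (-22*4*10 - 1*18173) = 2 - (-88*10 - 18173) = 2 - (-880 - 18173) = 2 - 1*(-19053) = 2 + 19053 = 19055)
U(-152, Q) + L = 89*(-152) + 19055 = -13528 + 19055 = 5527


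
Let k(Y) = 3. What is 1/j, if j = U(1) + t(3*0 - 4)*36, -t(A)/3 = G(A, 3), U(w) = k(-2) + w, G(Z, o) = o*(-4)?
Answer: 1/1300 ≈ 0.00076923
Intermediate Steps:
G(Z, o) = -4*o
U(w) = 3 + w
t(A) = 36 (t(A) = -(-12)*3 = -3*(-12) = 36)
j = 1300 (j = (3 + 1) + 36*36 = 4 + 1296 = 1300)
1/j = 1/1300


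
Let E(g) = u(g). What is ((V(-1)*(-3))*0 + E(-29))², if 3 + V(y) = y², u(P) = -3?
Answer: 9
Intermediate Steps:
V(y) = -3 + y²
E(g) = -3
((V(-1)*(-3))*0 + E(-29))² = (((-3 + (-1)²)*(-3))*0 - 3)² = (((-3 + 1)*(-3))*0 - 3)² = (-2*(-3)*0 - 3)² = (6*0 - 3)² = (0 - 3)² = (-3)² = 9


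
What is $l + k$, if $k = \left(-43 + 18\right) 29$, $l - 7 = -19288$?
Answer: $-20006$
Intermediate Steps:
$l = -19281$ ($l = 7 - 19288 = -19281$)
$k = -725$ ($k = \left(-25\right) 29 = -725$)
$l + k = -19281 - 725 = -20006$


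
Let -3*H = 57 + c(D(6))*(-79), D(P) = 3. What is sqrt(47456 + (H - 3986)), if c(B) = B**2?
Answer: 2*sqrt(10922) ≈ 209.02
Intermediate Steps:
H = 218 (H = -(57 + 3**2*(-79))/3 = -(57 + 9*(-79))/3 = -(57 - 711)/3 = -1/3*(-654) = 218)
sqrt(47456 + (H - 3986)) = sqrt(47456 + (218 - 3986)) = sqrt(47456 - 3768) = sqrt(43688) = 2*sqrt(10922)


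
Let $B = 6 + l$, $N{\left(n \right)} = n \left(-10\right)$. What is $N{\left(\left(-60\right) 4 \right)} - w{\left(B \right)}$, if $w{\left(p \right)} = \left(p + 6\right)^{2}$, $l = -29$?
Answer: $2111$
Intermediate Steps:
$N{\left(n \right)} = - 10 n$
$B = -23$ ($B = 6 - 29 = -23$)
$w{\left(p \right)} = \left(6 + p\right)^{2}$
$N{\left(\left(-60\right) 4 \right)} - w{\left(B \right)} = - 10 \left(\left(-60\right) 4\right) - \left(6 - 23\right)^{2} = \left(-10\right) \left(-240\right) - \left(-17\right)^{2} = 2400 - 289 = 2111$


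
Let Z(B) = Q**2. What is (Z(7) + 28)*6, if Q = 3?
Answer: 222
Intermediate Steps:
Z(B) = 9 (Z(B) = 3**2 = 9)
(Z(7) + 28)*6 = (9 + 28)*6 = 37*6 = 222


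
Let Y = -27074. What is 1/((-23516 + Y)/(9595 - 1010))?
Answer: -1717/10118 ≈ -0.16970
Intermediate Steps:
1/((-23516 + Y)/(9595 - 1010)) = 1/((-23516 - 27074)/(9595 - 1010)) = 1/(-50590/8585) = 1/(-50590*1/8585) = 1/(-10118/1717) = -1717/10118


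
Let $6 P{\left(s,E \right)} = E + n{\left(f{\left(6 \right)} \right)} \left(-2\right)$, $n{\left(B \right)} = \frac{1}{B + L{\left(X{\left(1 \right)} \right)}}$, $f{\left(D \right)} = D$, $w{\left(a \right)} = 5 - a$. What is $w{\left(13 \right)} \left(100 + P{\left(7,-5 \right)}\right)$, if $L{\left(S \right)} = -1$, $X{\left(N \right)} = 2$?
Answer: $- \frac{3964}{5} \approx -792.8$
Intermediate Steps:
$n{\left(B \right)} = \frac{1}{-1 + B}$ ($n{\left(B \right)} = \frac{1}{B - 1} = \frac{1}{-1 + B}$)
$P{\left(s,E \right)} = - \frac{1}{15} + \frac{E}{6}$ ($P{\left(s,E \right)} = \frac{E + \frac{1}{-1 + 6} \left(-2\right)}{6} = \frac{E + \frac{1}{5} \left(-2\right)}{6} = \frac{E - \frac{2}{5}}{6} = \frac{- \frac{2}{5} + E}{6} = - \frac{1}{15} + \frac{E}{6}$)
$w{\left(13 \right)} \left(100 + P{\left(7,-5 \right)}\right) = \left(5 - 13\right) \left(100 + \left(- \frac{1}{15} + \frac{1}{6} \left(-5\right)\right)\right) = \left(5 - 13\right) \left(100 - \frac{9}{10}\right) = - 8 \left(100 - \frac{9}{10}\right) = \left(-8\right) \frac{991}{10} = - \frac{3964}{5}$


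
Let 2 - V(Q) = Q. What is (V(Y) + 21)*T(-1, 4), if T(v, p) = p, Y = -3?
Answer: 104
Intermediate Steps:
V(Q) = 2 - Q
(V(Y) + 21)*T(-1, 4) = ((2 - 1*(-3)) + 21)*4 = ((2 + 3) + 21)*4 = (5 + 21)*4 = 26*4 = 104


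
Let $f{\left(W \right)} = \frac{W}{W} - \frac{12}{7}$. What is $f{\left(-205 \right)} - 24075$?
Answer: $- \frac{168530}{7} \approx -24076.0$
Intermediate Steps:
$f{\left(W \right)} = - \frac{5}{7}$ ($f{\left(W \right)} = 1 - \frac{12}{7} = - \frac{5}{7}$)
$f{\left(-205 \right)} - 24075 = - \frac{5}{7} - 24075 = - \frac{168530}{7}$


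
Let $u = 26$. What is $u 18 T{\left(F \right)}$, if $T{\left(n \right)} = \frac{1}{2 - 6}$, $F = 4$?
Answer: $-117$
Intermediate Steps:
$T{\left(n \right)} = - \frac{1}{4}$ ($T{\left(n \right)} = \frac{1}{-4} = - \frac{1}{4}$)
$u 18 T{\left(F \right)} = 26 \cdot 18 \left(- \frac{1}{4}\right) = 468 \left(- \frac{1}{4}\right) = -117$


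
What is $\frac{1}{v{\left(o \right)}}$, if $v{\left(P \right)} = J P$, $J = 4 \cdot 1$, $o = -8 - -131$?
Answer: $\frac{1}{492} \approx 0.0020325$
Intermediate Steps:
$o = 123$ ($o = -8 + 131 = 123$)
$J = 4$
$v{\left(P \right)} = 4 P$
$\frac{1}{v{\left(o \right)}} = \frac{1}{4 \cdot 123} = \frac{1}{492}$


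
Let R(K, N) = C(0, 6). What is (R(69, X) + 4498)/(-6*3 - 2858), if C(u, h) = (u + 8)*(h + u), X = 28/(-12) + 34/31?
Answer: -2273/1438 ≈ -1.5807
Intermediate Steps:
X = -115/93 (X = 28*(-1/12) + 34*(1/31) = -7/3 + 34/31 = -115/93 ≈ -1.2366)
C(u, h) = (8 + u)*(h + u)
R(K, N) = 48 (R(K, N) = 0**2 + 8*6 + 8*0 + 6*0 = 0 + 48 + 0 + 0 = 48)
(R(69, X) + 4498)/(-6*3 - 2858) = (48 + 4498)/(-6*3 - 2858) = 4546/(-18 - 2858) = 4546/(-2876) = 4546*(-1/2876) = -2273/1438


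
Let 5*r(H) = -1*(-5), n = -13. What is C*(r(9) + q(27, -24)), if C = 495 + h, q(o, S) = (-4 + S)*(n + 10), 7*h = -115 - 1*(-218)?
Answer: 303280/7 ≈ 43326.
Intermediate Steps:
h = 103/7 (h = (-115 - 1*(-218))/7 = (-115 + 218)/7 = (1/7)*103 = 103/7 ≈ 14.714)
r(H) = 1 (r(H) = (-1*(-5))/5 = (1/5)*5 = 1)
q(o, S) = 12 - 3*S (q(o, S) = (-4 + S)*(-13 + 10) = (-4 + S)*(-3) = 12 - 3*S)
C = 3568/7 (C = 495 + 103/7 = 3568/7 ≈ 509.71)
C*(r(9) + q(27, -24)) = 3568*(1 + (12 - 3*(-24)))/7 = 3568*(1 + (12 + 72))/7 = 3568*(1 + 84)/7 = (3568/7)*85 = 303280/7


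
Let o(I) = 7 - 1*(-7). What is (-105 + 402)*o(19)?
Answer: 4158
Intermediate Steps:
o(I) = 14 (o(I) = 7 + 7 = 14)
(-105 + 402)*o(19) = (-105 + 402)*14 = 297*14 = 4158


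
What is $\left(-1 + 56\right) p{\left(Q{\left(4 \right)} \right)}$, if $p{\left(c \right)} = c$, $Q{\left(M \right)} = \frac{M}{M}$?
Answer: $55$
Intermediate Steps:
$Q{\left(M \right)} = 1$
$\left(-1 + 56\right) p{\left(Q{\left(4 \right)} \right)} = \left(-1 + 56\right) 1 = 55 \cdot 1 = 55$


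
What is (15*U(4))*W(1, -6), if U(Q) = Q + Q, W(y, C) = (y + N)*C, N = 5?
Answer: -4320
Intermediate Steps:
W(y, C) = C*(5 + y) (W(y, C) = (y + 5)*C = (5 + y)*C = C*(5 + y))
U(Q) = 2*Q
(15*U(4))*W(1, -6) = (15*(2*4))*(-6*(5 + 1)) = (15*8)*(-6*6) = 120*(-36) = -4320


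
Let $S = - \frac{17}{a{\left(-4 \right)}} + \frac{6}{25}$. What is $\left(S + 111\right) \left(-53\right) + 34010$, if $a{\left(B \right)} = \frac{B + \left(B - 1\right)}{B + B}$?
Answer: $\frac{6505913}{225} \approx 28915.0$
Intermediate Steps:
$a{\left(B \right)} = \frac{-1 + 2 B}{2 B}$ ($a{\left(B \right)} = \frac{B + \left(-1 + B\right)}{2 B} = \left(-1 + 2 B\right) \frac{1}{2 B} = \frac{-1 + 2 B}{2 B}$)
$S = - \frac{3346}{225}$ ($S = - \frac{17}{\frac{1}{-4} \left(- \frac{1}{2} - 4\right)} + \frac{6}{25} = - \frac{17}{\left(- \frac{1}{4}\right) \left(- \frac{9}{2}\right)} + 6 \cdot \frac{1}{25} = - \frac{17}{\frac{9}{8}} + \frac{6}{25} = \left(-17\right) \frac{8}{9} + \frac{6}{25} = - \frac{136}{9} + \frac{6}{25} = - \frac{3346}{225} \approx -14.871$)
$\left(S + 111\right) \left(-53\right) + 34010 = \left(- \frac{3346}{225} + 111\right) \left(-53\right) + 34010 = \frac{21629}{225} \left(-53\right) + 34010 = - \frac{1146337}{225} + 34010 = \frac{6505913}{225}$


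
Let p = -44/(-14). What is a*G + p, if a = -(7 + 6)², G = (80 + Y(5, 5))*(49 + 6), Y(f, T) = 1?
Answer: -5270243/7 ≈ -7.5289e+5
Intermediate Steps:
p = 22/7 (p = -44*(-1/14) = 22/7 ≈ 3.1429)
G = 4455 (G = (80 + 1)*(49 + 6) = 81*55 = 4455)
a = -169 (a = -1*13² = -1*169 = -169)
a*G + p = -169*4455 + 22/7 = -752895 + 22/7 = -5270243/7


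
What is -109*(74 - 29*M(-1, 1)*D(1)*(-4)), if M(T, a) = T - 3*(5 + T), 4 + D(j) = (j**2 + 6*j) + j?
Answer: 649422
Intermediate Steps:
D(j) = -4 + j**2 + 7*j (D(j) = -4 + ((j**2 + 6*j) + j) = -4 + (j**2 + 7*j) = -4 + j**2 + 7*j)
M(T, a) = -15 - 2*T (M(T, a) = T + (-15 - 3*T) = -15 - 2*T)
-109*(74 - 29*M(-1, 1)*D(1)*(-4)) = -109*(74 - 29*(-15 - 2*(-1))*(-4 + 1**2 + 7*1)*(-4)) = -109*(74 - 29*(-15 + 2)*(-4 + 1 + 7)*(-4)) = -109*(74 - 29*(-13*4)*(-4)) = -109*(74 - (-1508)*(-4)) = -109*(74 - 29*208) = -109*(74 - 6032) = -109*(-5958) = 649422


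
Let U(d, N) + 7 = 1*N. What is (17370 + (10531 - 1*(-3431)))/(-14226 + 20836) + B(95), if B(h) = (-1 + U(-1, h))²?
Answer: 25031211/3305 ≈ 7573.7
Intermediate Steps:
U(d, N) = -7 + N (U(d, N) = -7 + 1*N = -7 + N)
B(h) = (-8 + h)² (B(h) = (-1 + (-7 + h))² = (-8 + h)²)
(17370 + (10531 - 1*(-3431)))/(-14226 + 20836) + B(95) = (17370 + (10531 - 1*(-3431)))/(-14226 + 20836) + (-8 + 95)² = (17370 + (10531 + 3431))/6610 + 87² = (17370 + 13962)*(1/6610) + 7569 = 31332*(1/6610) + 7569 = 15666/3305 + 7569 = 25031211/3305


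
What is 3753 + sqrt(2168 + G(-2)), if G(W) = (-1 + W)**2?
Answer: 3753 + sqrt(2177) ≈ 3799.7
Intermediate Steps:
3753 + sqrt(2168 + G(-2)) = 3753 + sqrt(2168 + (-1 - 2)**2) = 3753 + sqrt(2168 + (-3)**2) = 3753 + sqrt(2168 + 9) = 3753 + sqrt(2177)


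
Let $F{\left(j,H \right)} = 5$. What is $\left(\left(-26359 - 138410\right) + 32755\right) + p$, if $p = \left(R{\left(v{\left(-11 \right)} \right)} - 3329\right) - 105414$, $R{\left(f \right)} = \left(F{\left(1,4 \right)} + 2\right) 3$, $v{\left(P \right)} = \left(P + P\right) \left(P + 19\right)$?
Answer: $-240736$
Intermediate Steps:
$v{\left(P \right)} = 2 P \left(19 + P\right)$
$R{\left(f \right)} = 21$ ($R{\left(f \right)} = \left(5 + 2\right) 3 = 7 \cdot 3 = 21$)
$p = -108722$ ($p = \left(21 - 3329\right) - 105414 = -3308 - 105414 = -108722$)
$\left(\left(-26359 - 138410\right) + 32755\right) + p = \left(\left(-26359 - 138410\right) + 32755\right) - 108722 = \left(-164769 + 32755\right) - 108722 = -132014 - 108722 = -240736$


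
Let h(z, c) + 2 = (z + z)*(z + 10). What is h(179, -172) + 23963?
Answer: 91623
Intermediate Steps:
h(z, c) = -2 + 2*z*(10 + z) (h(z, c) = -2 + (z + z)*(z + 10) = -2 + (2*z)*(10 + z) = -2 + 2*z*(10 + z))
h(179, -172) + 23963 = (-2 + 2*179**2 + 20*179) + 23963 = (-2 + 2*32041 + 3580) + 23963 = (-2 + 64082 + 3580) + 23963 = 67660 + 23963 = 91623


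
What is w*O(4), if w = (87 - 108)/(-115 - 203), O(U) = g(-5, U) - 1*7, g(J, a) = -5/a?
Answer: -231/424 ≈ -0.54481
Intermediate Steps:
O(U) = -7 - 5/U (O(U) = -5/U - 1*7 = -5/U - 7 = -7 - 5/U)
w = 7/106 (w = -21/(-318) = -21*(-1/318) = 7/106 ≈ 0.066038)
w*O(4) = 7*(-7 - 5/4)/106 = (7/106)*(-33/4) = -231/424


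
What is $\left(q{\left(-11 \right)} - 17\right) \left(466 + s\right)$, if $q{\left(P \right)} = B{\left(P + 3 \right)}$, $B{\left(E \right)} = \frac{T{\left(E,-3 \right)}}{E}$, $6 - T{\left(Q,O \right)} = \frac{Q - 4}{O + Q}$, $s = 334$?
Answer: $- \frac{155000}{11} \approx -14091.0$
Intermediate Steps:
$T{\left(Q,O \right)} = 6 - \frac{-4 + Q}{O + Q}$ ($T{\left(Q,O \right)} = 6 - \frac{Q - 4}{O + Q} = 6 - \frac{-4 + Q}{O + Q}$)
$B{\left(E \right)} = \frac{-14 + 5 E}{E \left(-3 + E\right)}$ ($B{\left(E \right)} = \frac{\frac{1}{-3 + E} \left(4 + 5 E + 6 \left(-3\right)\right)}{E} = \frac{\frac{1}{-3 + E} \left(4 + 5 E - 18\right)}{E} = \frac{\frac{1}{-3 + E} \left(-14 + 5 E\right)}{E} = \frac{-14 + 5 E}{E \left(-3 + E\right)}$)
$q{\left(P \right)} = \frac{1 + 5 P}{P \left(3 + P\right)}$ ($q{\left(P \right)} = \frac{-14 + 5 \left(P + 3\right)}{\left(P + 3\right) \left(-3 + \left(P + 3\right)\right)} = \frac{-14 + 5 \left(3 + P\right)}{\left(3 + P\right) \left(-3 + \left(3 + P\right)\right)} = \frac{-14 + \left(15 + 5 P\right)}{\left(3 + P\right) P} = \frac{1 + 5 P}{\left(3 + P\right) P} = \frac{1 + 5 P}{P \left(3 + P\right)}$)
$\left(q{\left(-11 \right)} - 17\right) \left(466 + s\right) = \left(\frac{1 + 5 \left(-11\right)}{\left(-11\right) \left(3 - 11\right)} - 17\right) \left(466 + 334\right) = \left(- \frac{1 - 55}{11 \left(-8\right)} - 17\right) 800 = \left(\left(- \frac{1}{11}\right) \left(- \frac{1}{8}\right) \left(-54\right) - 17\right) 800 = \left(- \frac{27}{44} - 17\right) 800 = \left(- \frac{775}{44}\right) 800 = - \frac{155000}{11}$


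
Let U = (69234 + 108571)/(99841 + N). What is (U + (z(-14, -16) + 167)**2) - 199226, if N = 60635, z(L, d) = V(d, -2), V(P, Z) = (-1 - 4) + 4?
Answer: -640668305/3732 ≈ -1.7167e+5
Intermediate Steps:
V(P, Z) = -1 (V(P, Z) = -5 + 4 = -1)
z(L, d) = -1
U = 4135/3732 (U = (69234 + 108571)/(99841 + 60635) = 177805/160476 = 177805*(1/160476) = 4135/3732 ≈ 1.1080)
(U + (z(-14, -16) + 167)**2) - 199226 = (4135/3732 + (-1 + 167)**2) - 199226 = (4135/3732 + 166**2) - 199226 = (4135/3732 + 27556) - 199226 = 102843127/3732 - 199226 = -640668305/3732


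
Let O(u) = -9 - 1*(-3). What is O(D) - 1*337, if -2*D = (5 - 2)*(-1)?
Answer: -343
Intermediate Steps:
D = 3/2 (D = -(5 - 2)*(-1)/2 = -3*(-1)/2 = -½*(-3) = 3/2 ≈ 1.5000)
O(u) = -6 (O(u) = -9 + 3 = -6)
O(D) - 1*337 = -6 - 1*337 = -6 - 337 = -343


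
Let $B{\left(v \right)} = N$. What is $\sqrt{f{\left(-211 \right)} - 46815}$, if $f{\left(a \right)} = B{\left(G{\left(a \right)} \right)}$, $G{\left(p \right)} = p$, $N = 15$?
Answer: $60 i \sqrt{13} \approx 216.33 i$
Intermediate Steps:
$B{\left(v \right)} = 15$
$f{\left(a \right)} = 15$
$\sqrt{f{\left(-211 \right)} - 46815} = \sqrt{15 - 46815} = \sqrt{-46800} = 60 i \sqrt{13}$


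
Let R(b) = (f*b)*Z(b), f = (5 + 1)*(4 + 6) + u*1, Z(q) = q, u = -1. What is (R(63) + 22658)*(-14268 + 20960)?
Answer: 1718699668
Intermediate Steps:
f = 59 (f = (5 + 1)*(4 + 6) - 1*1 = 6*10 - 1 = 60 - 1 = 59)
R(b) = 59*b² (R(b) = (59*b)*b = 59*b²)
(R(63) + 22658)*(-14268 + 20960) = (59*63² + 22658)*(-14268 + 20960) = (59*3969 + 22658)*6692 = (234171 + 22658)*6692 = 256829*6692 = 1718699668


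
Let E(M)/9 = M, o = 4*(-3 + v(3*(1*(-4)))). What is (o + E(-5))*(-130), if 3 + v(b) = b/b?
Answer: 8450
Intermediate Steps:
v(b) = -2 (v(b) = -3 + b/b = -3 + 1 = -2)
o = -20 (o = 4*(-3 - 2) = 4*(-5) = -20)
E(M) = 9*M
(o + E(-5))*(-130) = (-20 + 9*(-5))*(-130) = (-20 - 45)*(-130) = -65*(-130) = 8450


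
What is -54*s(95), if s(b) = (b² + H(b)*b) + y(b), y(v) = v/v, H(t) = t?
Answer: -974754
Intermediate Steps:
y(v) = 1
s(b) = 1 + 2*b² (s(b) = (b² + b*b) + 1 = (b² + b²) + 1 = 2*b² + 1 = 1 + 2*b²)
-54*s(95) = -54*(1 + 2*95²) = -54*(1 + 2*9025) = -54*(1 + 18050) = -54*18051 = -974754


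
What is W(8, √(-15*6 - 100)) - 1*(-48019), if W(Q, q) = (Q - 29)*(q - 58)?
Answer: 49237 - 21*I*√190 ≈ 49237.0 - 289.46*I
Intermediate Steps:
W(Q, q) = (-58 + q)*(-29 + Q) (W(Q, q) = (-29 + Q)*(-58 + q) = (-58 + q)*(-29 + Q))
W(8, √(-15*6 - 100)) - 1*(-48019) = (1682 - 58*8 - 29*√(-15*6 - 100) + 8*√(-15*6 - 100)) - 1*(-48019) = (1682 - 464 - 29*√(-90 - 100) + 8*√(-90 - 100)) + 48019 = (1682 - 464 - 29*I*√190 + 8*√(-190)) + 48019 = (1682 - 464 - 29*I*√190 + 8*(I*√190)) + 48019 = (1682 - 464 - 29*I*√190 + 8*I*√190) + 48019 = (1218 - 21*I*√190) + 48019 = 49237 - 21*I*√190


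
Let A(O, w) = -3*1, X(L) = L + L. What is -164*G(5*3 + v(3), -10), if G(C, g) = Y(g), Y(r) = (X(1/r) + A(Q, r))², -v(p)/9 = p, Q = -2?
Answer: -41984/25 ≈ -1679.4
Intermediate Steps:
v(p) = -9*p
X(L) = 2*L
A(O, w) = -3
Y(r) = (-3 + 2/r)² (Y(r) = (2*(1/r) - 3)² = (2/r - 3)² = (-3 + 2/r)²)
G(C, g) = (-2 + 3*g)²/g²
-164*G(5*3 + v(3), -10) = -164*(-2 + 3*(-10))²/(-10)² = -41*(-2 - 30)²/25 = -41*(-32)²/25 = -41*1024/25 = -164*256/25 = -41984/25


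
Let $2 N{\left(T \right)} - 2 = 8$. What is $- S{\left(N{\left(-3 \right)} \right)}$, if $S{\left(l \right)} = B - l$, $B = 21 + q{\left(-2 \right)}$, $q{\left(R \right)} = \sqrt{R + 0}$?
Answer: $-16 - i \sqrt{2} \approx -16.0 - 1.4142 i$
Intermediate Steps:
$N{\left(T \right)} = 5$ ($N{\left(T \right)} = 1 + \frac{1}{2} \cdot 8 = 1 + 4 = 5$)
$q{\left(R \right)} = \sqrt{R}$
$B = 21 + i \sqrt{2}$ ($B = 21 + \sqrt{-2} = 21 + i \sqrt{2} \approx 21.0 + 1.4142 i$)
$S{\left(l \right)} = 21 - l + i \sqrt{2}$ ($S{\left(l \right)} = \left(21 + i \sqrt{2}\right) - l = 21 - l + i \sqrt{2}$)
$- S{\left(N{\left(-3 \right)} \right)} = - (21 - 5 + i \sqrt{2}) = - (16 + i \sqrt{2}) = -16 - i \sqrt{2}$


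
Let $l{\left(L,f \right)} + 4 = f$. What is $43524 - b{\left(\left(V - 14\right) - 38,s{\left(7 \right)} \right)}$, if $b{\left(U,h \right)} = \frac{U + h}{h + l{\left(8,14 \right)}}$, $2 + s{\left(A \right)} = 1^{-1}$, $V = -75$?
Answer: $\frac{391844}{9} \approx 43538.0$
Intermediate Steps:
$l{\left(L,f \right)} = -4 + f$
$s{\left(A \right)} = -1$ ($s{\left(A \right)} = -2 + 1^{-1} = -2 + 1 = -1$)
$b{\left(U,h \right)} = \frac{U + h}{10 + h}$ ($b{\left(U,h \right)} = \frac{U + h}{h + \left(-4 + 14\right)} = \frac{U + h}{h + 10} = \frac{U + h}{10 + h}$)
$43524 - b{\left(\left(V - 14\right) - 38,s{\left(7 \right)} \right)} = 43524 - \frac{\left(\left(-75 - 14\right) - 38\right) - 1}{10 - 1} = 43524 - \frac{\left(-89 - 38\right) - 1}{9} = 43524 - \frac{-127 - 1}{9} = 43524 - \frac{1}{9} \left(-128\right) = 43524 - - \frac{128}{9} = 43524 + \frac{128}{9} = \frac{391844}{9}$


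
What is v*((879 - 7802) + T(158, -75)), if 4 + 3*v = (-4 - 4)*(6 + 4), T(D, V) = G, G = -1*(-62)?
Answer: 192108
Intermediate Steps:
G = 62
T(D, V) = 62
v = -28 (v = -4/3 + ((-4 - 4)*(6 + 4))/3 = -4/3 + (-8*10)/3 = -4/3 + (⅓)*(-80) = -4/3 - 80/3 = -28)
v*((879 - 7802) + T(158, -75)) = -28*((879 - 7802) + 62) = -28*(-6923 + 62) = -28*(-6861) = 192108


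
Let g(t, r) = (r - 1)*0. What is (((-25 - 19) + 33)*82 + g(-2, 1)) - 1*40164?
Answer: -41066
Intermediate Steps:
g(t, r) = 0 (g(t, r) = (-1 + r)*0 = 0)
(((-25 - 19) + 33)*82 + g(-2, 1)) - 1*40164 = (((-25 - 19) + 33)*82 + 0) - 1*40164 = ((-44 + 33)*82 + 0) - 40164 = (-11*82 + 0) - 40164 = (-902 + 0) - 40164 = -902 - 40164 = -41066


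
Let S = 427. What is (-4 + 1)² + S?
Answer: 436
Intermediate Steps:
(-4 + 1)² + S = (-4 + 1)² + 427 = (-3)² + 427 = 9 + 427 = 436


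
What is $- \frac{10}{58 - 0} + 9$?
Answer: $\frac{256}{29} \approx 8.8276$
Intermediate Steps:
$- \frac{10}{58 - 0} + 9 = - \frac{10}{58 + 0} + 9 = - \frac{10}{58} + 9 = \left(-10\right) \frac{1}{58} + 9 = - \frac{5}{29} + 9 = \frac{256}{29}$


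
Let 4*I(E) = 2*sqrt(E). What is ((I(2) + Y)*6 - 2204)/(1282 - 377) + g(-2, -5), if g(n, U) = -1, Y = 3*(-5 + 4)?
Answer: -3127/905 + 3*sqrt(2)/905 ≈ -3.4506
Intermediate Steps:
I(E) = sqrt(E)/2 (I(E) = (2*sqrt(E))/4 = sqrt(E)/2)
Y = -3 (Y = 3*(-1) = -3)
((I(2) + Y)*6 - 2204)/(1282 - 377) + g(-2, -5) = ((sqrt(2)/2 - 3)*6 - 2204)/(1282 - 377) - 1 = ((-3 + sqrt(2)/2)*6 - 2204)/905 - 1 = ((-18 + 3*sqrt(2)) - 2204)*(1/905) - 1 = (-2222 + 3*sqrt(2))*(1/905) - 1 = (-2222/905 + 3*sqrt(2)/905) - 1 = -3127/905 + 3*sqrt(2)/905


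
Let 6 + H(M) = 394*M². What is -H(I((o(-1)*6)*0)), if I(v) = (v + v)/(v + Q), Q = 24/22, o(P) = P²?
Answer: 6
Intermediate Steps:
Q = 12/11 (Q = 24*(1/22) = 12/11 ≈ 1.0909)
I(v) = 2*v/(12/11 + v) (I(v) = (v + v)/(v + 12/11) = (2*v)/(12/11 + v) = 2*v/(12/11 + v))
H(M) = -6 + 394*M²
-H(I((o(-1)*6)*0)) = -(-6 + 394*(22*(((-1)²*6)*0)/(12 + 11*(((-1)²*6)*0)))²) = -(-6 + 394*(22*((1*6)*0)/(12 + 11*((1*6)*0)))²) = -(-6 + 394*(22*(6*0)/(12 + 11*(6*0)))²) = -(-6 + 394*(22*0/(12 + 11*0))²) = -(-6 + 394*(22*0/(12 + 0))²) = -(-6 + 394*(22*0/12)²) = -(-6 + 394*(22*0*(1/12))²) = -(-6 + 394*0²) = -(-6 + 394*0) = -(-6 + 0) = -1*(-6) = 6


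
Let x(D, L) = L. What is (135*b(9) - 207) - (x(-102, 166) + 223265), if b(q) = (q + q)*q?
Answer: -201768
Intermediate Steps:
b(q) = 2*q**2 (b(q) = (2*q)*q = 2*q**2)
(135*b(9) - 207) - (x(-102, 166) + 223265) = (135*(2*9**2) - 207) - (166 + 223265) = (135*(2*81) - 207) - 1*223431 = (135*162 - 207) - 223431 = (21870 - 207) - 223431 = 21663 - 223431 = -201768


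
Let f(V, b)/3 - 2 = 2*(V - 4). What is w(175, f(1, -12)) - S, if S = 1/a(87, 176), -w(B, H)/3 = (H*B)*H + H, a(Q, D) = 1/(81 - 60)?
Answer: -75585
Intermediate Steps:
a(Q, D) = 1/21
f(V, b) = -18 + 6*V (f(V, b) = 6 + 3*(2*(V - 4)) = 6 + 3*(2*(-4 + V)) = 6 + 3*(-8 + 2*V) = 6 + (-24 + 6*V) = -18 + 6*V)
w(B, H) = -3*H - 3*B*H**2 (w(B, H) = -3*((H*B)*H + H) = -3*((B*H)*H + H) = -3*(B*H**2 + H) = -3*(H + B*H**2) = -3*H - 3*B*H**2)
S = 21 (S = 1/(1/21) = 21)
w(175, f(1, -12)) - S = -3*(-18 + 6*1)*(1 + 175*(-18 + 6*1)) - 1*21 = -3*(-18 + 6)*(1 + 175*(-18 + 6)) - 21 = -3*(-12)*(1 + 175*(-12)) - 21 = -3*(-12)*(1 - 2100) - 21 = -3*(-12)*(-2099) - 21 = -75564 - 21 = -75585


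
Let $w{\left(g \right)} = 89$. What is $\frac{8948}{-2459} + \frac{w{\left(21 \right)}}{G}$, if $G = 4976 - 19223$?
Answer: $- \frac{127701007}{35033373} \approx -3.6451$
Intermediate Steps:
$G = -14247$ ($G = 4976 - 19223 = -14247$)
$\frac{8948}{-2459} + \frac{w{\left(21 \right)}}{G} = \frac{8948}{-2459} + \frac{89}{-14247} = 8948 \left(- \frac{1}{2459}\right) + 89 \left(- \frac{1}{14247}\right) = - \frac{8948}{2459} - \frac{89}{14247} = - \frac{127701007}{35033373}$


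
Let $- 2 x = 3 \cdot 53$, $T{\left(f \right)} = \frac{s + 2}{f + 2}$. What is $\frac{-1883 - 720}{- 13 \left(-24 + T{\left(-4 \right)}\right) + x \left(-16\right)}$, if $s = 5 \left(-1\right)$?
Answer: $- \frac{5206}{3129} \approx -1.6638$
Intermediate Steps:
$s = -5$
$T{\left(f \right)} = - \frac{3}{2 + f}$ ($T{\left(f \right)} = \frac{-5 + 2}{f + 2} = - \frac{3}{2 + f}$)
$x = - \frac{159}{2}$ ($x = - \frac{3 \cdot 53}{2} = \left(- \frac{1}{2}\right) 159 = - \frac{159}{2} \approx -79.5$)
$\frac{-1883 - 720}{- 13 \left(-24 + T{\left(-4 \right)}\right) + x \left(-16\right)} = \frac{-1883 - 720}{- 13 \left(-24 - \frac{3}{2 - 4}\right) - -1272} = - \frac{2603}{- 13 \left(-24 - \frac{3}{-2}\right) + 1272} = - \frac{2603}{- 13 \left(-24 - - \frac{3}{2}\right) + 1272} = - \frac{2603}{- 13 \left(-24 + \frac{3}{2}\right) + 1272} = - \frac{2603}{\left(-13\right) \left(- \frac{45}{2}\right) + 1272} = - \frac{2603}{\frac{585}{2} + 1272} = - \frac{2603}{\frac{3129}{2}} = \left(-2603\right) \frac{2}{3129} = - \frac{5206}{3129}$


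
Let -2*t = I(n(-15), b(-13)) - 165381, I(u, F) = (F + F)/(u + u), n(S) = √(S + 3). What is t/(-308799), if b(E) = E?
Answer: -55127/205866 + 13*I*√3/3705588 ≈ -0.26778 + 6.0764e-6*I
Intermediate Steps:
n(S) = √(3 + S)
I(u, F) = F/u (I(u, F) = (2*F)/((2*u)) = (2*F)*(1/(2*u)) = F/u)
t = 165381/2 - 13*I*√3/12 (t = -(-13/√(3 - 15) - 165381)/2 = -(-13*(-I*√3/6) - 165381)/2 = -(-(-13)*I*√3/6 - 165381)/2 = -(13*I*√3/6 - 165381)/2 = -(-165381 + 13*I*√3/6)/2 = 165381/2 - 13*I*√3/12 ≈ 82691.0 - 1.8764*I)
t/(-308799) = (165381/2 - 13*I*√3/12)/(-308799) = (165381/2 - 13*I*√3/12)*(-1/308799) = -55127/205866 + 13*I*√3/3705588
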